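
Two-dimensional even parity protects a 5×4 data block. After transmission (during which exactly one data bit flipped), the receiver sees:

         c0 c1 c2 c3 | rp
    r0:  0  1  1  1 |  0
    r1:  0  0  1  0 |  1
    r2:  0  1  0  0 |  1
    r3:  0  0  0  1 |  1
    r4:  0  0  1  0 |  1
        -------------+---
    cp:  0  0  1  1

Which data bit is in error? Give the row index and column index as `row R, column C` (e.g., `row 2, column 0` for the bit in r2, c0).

row 0, column 3

Recompute each row's even parity and compare to rp:
  r0: data parity 1, sent rp 0 → mismatch
  r1: data parity 1, sent rp 1 → ok
  r2: data parity 1, sent rp 1 → ok
  r3: data parity 1, sent rp 1 → ok
  r4: data parity 1, sent rp 1 → ok
Recompute each column's even parity and compare to cp:
  c0: data parity 0, sent cp 0 → ok
  c1: data parity 0, sent cp 0 → ok
  c2: data parity 1, sent cp 1 → ok
  c3: data parity 0, sent cp 1 → mismatch
Exactly one row (r0) and one column (c3) fail → the flipped bit is at their intersection.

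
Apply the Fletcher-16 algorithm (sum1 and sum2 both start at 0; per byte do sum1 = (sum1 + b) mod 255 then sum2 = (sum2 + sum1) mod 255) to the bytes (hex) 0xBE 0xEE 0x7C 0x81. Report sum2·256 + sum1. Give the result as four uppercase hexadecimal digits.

42AB

Running sums (mod 255):
  after byte 0 (0xBE): sum1=190, sum2=190
  after byte 1 (0xEE): sum1=173, sum2=108
  after byte 2 (0x7C): sum1=42, sum2=150
  after byte 3 (0x81): sum1=171, sum2=66
Checksum = sum2·256 + sum1 = 66·256 + 171 = 17067 = 0x42AB.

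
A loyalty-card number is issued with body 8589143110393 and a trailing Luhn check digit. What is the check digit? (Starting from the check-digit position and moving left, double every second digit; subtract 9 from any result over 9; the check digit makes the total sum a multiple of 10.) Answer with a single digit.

Partial digits right→left: 3 9 3 0 1 1 3 4 1 9 8 5 8
Double every second digit counting from the check-digit position (so the 1st, 3rd, 5th, ... of the partial from the right).
  doubled (with −9 where >9): 6 6 2 6 2 7 7 → sum 36
  kept as-is: 9 0 1 4 9 5 → sum 28
Total = 36 + 28 = 64.
Check digit = (10 − (64 mod 10)) mod 10 = 6.

6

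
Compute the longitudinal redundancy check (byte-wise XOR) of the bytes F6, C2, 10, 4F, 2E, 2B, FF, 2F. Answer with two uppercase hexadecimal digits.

BE

XOR the bytes together:
  start with 0xF6
  0xF6 ⊕ 0xC2 = 0x34
  0x34 ⊕ 0x10 = 0x24
  0x24 ⊕ 0x4F = 0x6B
  0x6B ⊕ 0x2E = 0x45
  0x45 ⊕ 0x2B = 0x6E
  0x6E ⊕ 0xFF = 0x91
  0x91 ⊕ 0x2F = 0xBE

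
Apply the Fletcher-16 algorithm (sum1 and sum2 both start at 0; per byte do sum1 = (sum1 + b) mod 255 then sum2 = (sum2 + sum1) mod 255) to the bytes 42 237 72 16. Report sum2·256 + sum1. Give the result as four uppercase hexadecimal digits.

Running sums (mod 255):
  after byte 0 (42): sum1=42, sum2=42
  after byte 1 (237): sum1=24, sum2=66
  after byte 2 (72): sum1=96, sum2=162
  after byte 3 (16): sum1=112, sum2=19
Checksum = sum2·256 + sum1 = 19·256 + 112 = 4976 = 0x1370.

1370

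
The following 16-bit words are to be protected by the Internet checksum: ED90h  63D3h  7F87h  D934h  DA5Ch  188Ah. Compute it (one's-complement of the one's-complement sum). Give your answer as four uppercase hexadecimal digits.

62F8

One's-complement addition (fold any carry out of bit 15 back into bit 0):
  0xED90 + 0x63D3 = 0x15163 → wrap carry → 0x5164
  0x5164 + 0x7F87 = 0x0D0EB
  0xD0EB + 0xD934 = 0x1AA1F → wrap carry → 0xAA20
  0xAA20 + 0xDA5C = 0x1847C → wrap carry → 0x847D
  0x847D + 0x188A = 0x09D07
One's-complement sum = 0x9D07.
Checksum = ~0x9D07 & 0xFFFF = 0x62F8.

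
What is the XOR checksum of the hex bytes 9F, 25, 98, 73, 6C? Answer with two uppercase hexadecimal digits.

XOR the bytes together:
  start with 0x9F
  0x9F ⊕ 0x25 = 0xBA
  0xBA ⊕ 0x98 = 0x22
  0x22 ⊕ 0x73 = 0x51
  0x51 ⊕ 0x6C = 0x3D

3D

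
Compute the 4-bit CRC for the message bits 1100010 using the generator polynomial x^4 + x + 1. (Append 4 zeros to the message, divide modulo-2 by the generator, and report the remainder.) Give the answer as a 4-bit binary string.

Append 4 zeros: 11000100000. Divide by 10011 (XOR where the leading bit is 1):
  pos 0: 11000 XOR 10011 = 01011
  pos 1: 10111 XOR 10011 = 00100
  pos 3: 10000 XOR 10011 = 00011
  pos 6: 11000 XOR 10011 = 01011
Remainder (last 4 bits) = 1011. This is the CRC / FCS.

1011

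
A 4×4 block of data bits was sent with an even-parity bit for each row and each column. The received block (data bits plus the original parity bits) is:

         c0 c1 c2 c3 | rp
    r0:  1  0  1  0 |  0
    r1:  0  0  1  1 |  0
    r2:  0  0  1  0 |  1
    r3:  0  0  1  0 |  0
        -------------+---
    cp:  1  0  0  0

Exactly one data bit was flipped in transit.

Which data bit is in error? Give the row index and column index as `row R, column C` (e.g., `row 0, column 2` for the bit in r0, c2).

row 3, column 3

Recompute each row's even parity and compare to rp:
  r0: data parity 0, sent rp 0 → ok
  r1: data parity 0, sent rp 0 → ok
  r2: data parity 1, sent rp 1 → ok
  r3: data parity 1, sent rp 0 → mismatch
Recompute each column's even parity and compare to cp:
  c0: data parity 1, sent cp 1 → ok
  c1: data parity 0, sent cp 0 → ok
  c2: data parity 0, sent cp 0 → ok
  c3: data parity 1, sent cp 0 → mismatch
Exactly one row (r3) and one column (c3) fail → the flipped bit is at their intersection.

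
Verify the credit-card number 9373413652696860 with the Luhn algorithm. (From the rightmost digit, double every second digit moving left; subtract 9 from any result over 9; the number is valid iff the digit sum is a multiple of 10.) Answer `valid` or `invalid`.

From the right, keep odd positions and double even positions (subtract 9 from any doubled value over 9):
  doubled (positions 2,4,...): 3 3 3 1 6 8 5 9 → sum 38
  kept (positions 1,3,...): 0 8 9 2 6 1 3 3 → sum 32
Total = 70.
70 mod 10 = 0, so the number is valid.

valid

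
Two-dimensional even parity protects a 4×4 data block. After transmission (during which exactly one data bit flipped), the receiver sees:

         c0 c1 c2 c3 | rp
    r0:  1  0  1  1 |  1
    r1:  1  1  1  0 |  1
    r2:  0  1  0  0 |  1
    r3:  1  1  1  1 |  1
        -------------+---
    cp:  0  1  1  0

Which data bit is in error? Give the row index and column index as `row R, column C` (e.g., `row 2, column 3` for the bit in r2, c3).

row 3, column 0

Recompute each row's even parity and compare to rp:
  r0: data parity 1, sent rp 1 → ok
  r1: data parity 1, sent rp 1 → ok
  r2: data parity 1, sent rp 1 → ok
  r3: data parity 0, sent rp 1 → mismatch
Recompute each column's even parity and compare to cp:
  c0: data parity 1, sent cp 0 → mismatch
  c1: data parity 1, sent cp 1 → ok
  c2: data parity 1, sent cp 1 → ok
  c3: data parity 0, sent cp 0 → ok
Exactly one row (r3) and one column (c0) fail → the flipped bit is at their intersection.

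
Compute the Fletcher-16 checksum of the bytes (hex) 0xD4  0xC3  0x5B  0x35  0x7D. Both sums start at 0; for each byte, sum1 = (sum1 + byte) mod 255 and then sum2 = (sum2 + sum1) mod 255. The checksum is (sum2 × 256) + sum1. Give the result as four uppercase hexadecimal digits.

Running sums (mod 255):
  after byte 0 (0xD4): sum1=212, sum2=212
  after byte 1 (0xC3): sum1=152, sum2=109
  after byte 2 (0x5B): sum1=243, sum2=97
  after byte 3 (0x35): sum1=41, sum2=138
  after byte 4 (0x7D): sum1=166, sum2=49
Checksum = sum2·256 + sum1 = 49·256 + 166 = 12710 = 0x31A6.

31A6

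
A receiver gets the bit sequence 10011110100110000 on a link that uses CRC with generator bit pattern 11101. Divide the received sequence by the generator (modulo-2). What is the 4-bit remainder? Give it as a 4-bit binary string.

0000

Modulo-2 division of 10011110100110000 by 11101:
  pos 0: 10011 XOR 11101 = 01110
  pos 1: 11101 XOR 11101 = 00000
  pos 6: 10100 XOR 11101 = 01001
  pos 7: 10011 XOR 11101 = 01110
  pos 8: 11101 XOR 11101 = 00000
Remainder = 0000 (zero — the frame passes the CRC check).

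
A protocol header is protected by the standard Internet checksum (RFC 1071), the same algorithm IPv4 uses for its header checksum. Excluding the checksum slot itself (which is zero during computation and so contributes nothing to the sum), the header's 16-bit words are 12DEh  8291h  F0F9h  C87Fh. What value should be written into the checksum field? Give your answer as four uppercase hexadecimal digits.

B116

One's-complement addition (fold any carry out of bit 15 back into bit 0):
  0x12DE + 0x8291 = 0x0956F
  0x956F + 0xF0F9 = 0x18668 → wrap carry → 0x8669
  0x8669 + 0xC87F = 0x14EE8 → wrap carry → 0x4EE9
One's-complement sum = 0x4EE9.
Checksum = ~0x4EE9 & 0xFFFF = 0xB116.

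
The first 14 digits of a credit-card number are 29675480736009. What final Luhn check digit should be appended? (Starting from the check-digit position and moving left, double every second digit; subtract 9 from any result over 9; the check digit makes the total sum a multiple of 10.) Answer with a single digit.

9

Partial digits right→left: 9 0 0 6 3 7 0 8 4 5 7 6 9 2
Double every second digit counting from the check-digit position (so the 1st, 3rd, 5th, ... of the partial from the right).
  doubled (with −9 where >9): 9 0 6 0 8 5 9 → sum 37
  kept as-is: 0 6 7 8 5 6 2 → sum 34
Total = 37 + 34 = 71.
Check digit = (10 − (71 mod 10)) mod 10 = 9.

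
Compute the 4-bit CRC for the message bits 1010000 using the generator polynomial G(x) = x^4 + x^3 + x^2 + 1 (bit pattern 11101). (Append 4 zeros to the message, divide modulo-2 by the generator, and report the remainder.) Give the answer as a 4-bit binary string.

1010

Append 4 zeros: 10100000000. Divide by 11101 (XOR where the leading bit is 1):
  pos 0: 10100 XOR 11101 = 01001
  pos 1: 10010 XOR 11101 = 01111
  pos 2: 11110 XOR 11101 = 00011
  pos 5: 11000 XOR 11101 = 00101
Remainder (last 4 bits) = 1010. This is the CRC / FCS.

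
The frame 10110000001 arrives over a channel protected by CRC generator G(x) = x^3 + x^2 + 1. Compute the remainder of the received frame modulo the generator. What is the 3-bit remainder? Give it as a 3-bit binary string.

111

Modulo-2 division of 10110000001 by 1101:
  pos 0: 1011 XOR 1101 = 0110
  pos 1: 1100 XOR 1101 = 0001
  pos 4: 1000 XOR 1101 = 0101
  pos 5: 1010 XOR 1101 = 0111
  pos 6: 1110 XOR 1101 = 0011
Remainder = 111 (nonzero — an error is detected).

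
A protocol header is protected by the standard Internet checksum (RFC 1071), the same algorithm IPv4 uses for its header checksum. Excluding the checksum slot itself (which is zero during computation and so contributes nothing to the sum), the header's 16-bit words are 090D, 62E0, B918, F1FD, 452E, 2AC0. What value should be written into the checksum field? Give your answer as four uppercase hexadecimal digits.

One's-complement addition (fold any carry out of bit 15 back into bit 0):
  0x090D + 0x62E0 = 0x06BED
  0x6BED + 0xB918 = 0x12505 → wrap carry → 0x2506
  0x2506 + 0xF1FD = 0x11703 → wrap carry → 0x1704
  0x1704 + 0x452E = 0x05C32
  0x5C32 + 0x2AC0 = 0x086F2
One's-complement sum = 0x86F2.
Checksum = ~0x86F2 & 0xFFFF = 0x790D.

790D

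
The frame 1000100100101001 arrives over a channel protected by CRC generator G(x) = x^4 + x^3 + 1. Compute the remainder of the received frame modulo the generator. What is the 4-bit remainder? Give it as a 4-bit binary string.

Modulo-2 division of 1000100100101001 by 11001:
  pos 0: 10001 XOR 11001 = 01000
  pos 1: 10000 XOR 11001 = 01001
  pos 2: 10010 XOR 11001 = 01011
  pos 3: 10111 XOR 11001 = 01110
  pos 4: 11100 XOR 11001 = 00101
  pos 6: 10101 XOR 11001 = 01100
  pos 7: 11000 XOR 11001 = 00001
  pos 11: 11001 XOR 11001 = 00000
Remainder = 0000 (zero — the frame passes the CRC check).

0000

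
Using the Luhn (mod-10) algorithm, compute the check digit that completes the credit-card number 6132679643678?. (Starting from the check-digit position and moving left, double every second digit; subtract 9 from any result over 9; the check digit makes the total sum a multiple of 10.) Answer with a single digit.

5

Partial digits right→left: 8 7 6 3 4 6 9 7 6 2 3 1 6
Double every second digit counting from the check-digit position (so the 1st, 3rd, 5th, ... of the partial from the right).
  doubled (with −9 where >9): 7 3 8 9 3 6 3 → sum 39
  kept as-is: 7 3 6 7 2 1 → sum 26
Total = 39 + 26 = 65.
Check digit = (10 − (65 mod 10)) mod 10 = 5.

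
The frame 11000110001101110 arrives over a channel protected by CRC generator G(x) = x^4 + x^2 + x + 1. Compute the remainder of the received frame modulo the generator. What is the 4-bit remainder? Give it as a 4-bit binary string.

Modulo-2 division of 11000110001101110 by 10111:
  pos 0: 11000 XOR 10111 = 01111
  pos 1: 11111 XOR 10111 = 01000
  pos 2: 10001 XOR 10111 = 00110
  pos 4: 11000 XOR 10111 = 01111
  pos 5: 11110 XOR 10111 = 01001
  pos 6: 10011 XOR 10111 = 00100
  pos 8: 10010 XOR 10111 = 00101
  pos 10: 10111 XOR 10111 = 00000
Remainder = 0010 (nonzero — an error is detected).

0010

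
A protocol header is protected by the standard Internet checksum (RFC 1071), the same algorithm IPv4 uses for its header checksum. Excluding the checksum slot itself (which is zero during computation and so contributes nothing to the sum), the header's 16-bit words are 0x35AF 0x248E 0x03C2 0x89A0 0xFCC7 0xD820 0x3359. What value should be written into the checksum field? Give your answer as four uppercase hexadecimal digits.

101E

One's-complement addition (fold any carry out of bit 15 back into bit 0):
  0x35AF + 0x248E = 0x05A3D
  0x5A3D + 0x03C2 = 0x05DFF
  0x5DFF + 0x89A0 = 0x0E79F
  0xE79F + 0xFCC7 = 0x1E466 → wrap carry → 0xE467
  0xE467 + 0xD820 = 0x1BC87 → wrap carry → 0xBC88
  0xBC88 + 0x3359 = 0x0EFE1
One's-complement sum = 0xEFE1.
Checksum = ~0xEFE1 & 0xFFFF = 0x101E.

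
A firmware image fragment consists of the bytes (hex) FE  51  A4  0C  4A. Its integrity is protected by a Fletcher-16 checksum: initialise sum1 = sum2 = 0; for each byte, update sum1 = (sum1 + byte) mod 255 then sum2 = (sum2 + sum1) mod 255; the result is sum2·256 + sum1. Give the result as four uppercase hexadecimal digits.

Running sums (mod 255):
  after byte 0 (FE): sum1=254, sum2=254
  after byte 1 (51): sum1=80, sum2=79
  after byte 2 (A4): sum1=244, sum2=68
  after byte 3 (0C): sum1=1, sum2=69
  after byte 4 (4A): sum1=75, sum2=144
Checksum = sum2·256 + sum1 = 144·256 + 75 = 36939 = 0x904B.

904B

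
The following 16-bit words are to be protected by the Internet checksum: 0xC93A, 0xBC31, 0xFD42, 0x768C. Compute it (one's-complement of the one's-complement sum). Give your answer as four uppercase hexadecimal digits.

06C4

One's-complement addition (fold any carry out of bit 15 back into bit 0):
  0xC93A + 0xBC31 = 0x1856B → wrap carry → 0x856C
  0x856C + 0xFD42 = 0x182AE → wrap carry → 0x82AF
  0x82AF + 0x768C = 0x0F93B
One's-complement sum = 0xF93B.
Checksum = ~0xF93B & 0xFFFF = 0x06C4.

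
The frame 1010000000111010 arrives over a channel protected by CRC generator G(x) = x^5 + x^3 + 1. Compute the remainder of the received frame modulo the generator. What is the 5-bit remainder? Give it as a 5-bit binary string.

00000

Modulo-2 division of 1010000000111010 by 101001:
  pos 0: 101000 XOR 101001 = 000001
  pos 5: 100001 XOR 101001 = 001000
  pos 7: 100011 XOR 101001 = 001010
  pos 9: 101001 XOR 101001 = 000000
Remainder = 00000 (zero — the frame passes the CRC check).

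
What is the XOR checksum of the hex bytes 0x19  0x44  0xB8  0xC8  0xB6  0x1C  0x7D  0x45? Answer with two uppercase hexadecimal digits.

XOR the bytes together:
  start with 0x19
  0x19 ⊕ 0x44 = 0x5D
  0x5D ⊕ 0xB8 = 0xE5
  0xE5 ⊕ 0xC8 = 0x2D
  0x2D ⊕ 0xB6 = 0x9B
  0x9B ⊕ 0x1C = 0x87
  0x87 ⊕ 0x7D = 0xFA
  0xFA ⊕ 0x45 = 0xBF

BF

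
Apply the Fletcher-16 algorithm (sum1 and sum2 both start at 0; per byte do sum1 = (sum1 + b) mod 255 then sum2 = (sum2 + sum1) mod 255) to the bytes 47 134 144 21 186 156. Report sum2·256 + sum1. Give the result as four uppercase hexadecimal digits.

4FB2

Running sums (mod 255):
  after byte 0 (47): sum1=47, sum2=47
  after byte 1 (134): sum1=181, sum2=228
  after byte 2 (144): sum1=70, sum2=43
  after byte 3 (21): sum1=91, sum2=134
  after byte 4 (186): sum1=22, sum2=156
  after byte 5 (156): sum1=178, sum2=79
Checksum = sum2·256 + sum1 = 79·256 + 178 = 20402 = 0x4FB2.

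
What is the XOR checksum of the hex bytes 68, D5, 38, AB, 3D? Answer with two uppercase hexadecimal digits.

XOR the bytes together:
  start with 0x68
  0x68 ⊕ 0xD5 = 0xBD
  0xBD ⊕ 0x38 = 0x85
  0x85 ⊕ 0xAB = 0x2E
  0x2E ⊕ 0x3D = 0x13

13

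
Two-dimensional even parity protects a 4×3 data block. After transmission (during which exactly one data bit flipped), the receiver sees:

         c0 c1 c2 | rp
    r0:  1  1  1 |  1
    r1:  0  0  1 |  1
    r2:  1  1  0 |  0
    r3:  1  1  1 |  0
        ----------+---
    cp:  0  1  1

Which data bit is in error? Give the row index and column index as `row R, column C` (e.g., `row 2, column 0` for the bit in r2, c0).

Recompute each row's even parity and compare to rp:
  r0: data parity 1, sent rp 1 → ok
  r1: data parity 1, sent rp 1 → ok
  r2: data parity 0, sent rp 0 → ok
  r3: data parity 1, sent rp 0 → mismatch
Recompute each column's even parity and compare to cp:
  c0: data parity 1, sent cp 0 → mismatch
  c1: data parity 1, sent cp 1 → ok
  c2: data parity 1, sent cp 1 → ok
Exactly one row (r3) and one column (c0) fail → the flipped bit is at their intersection.

row 3, column 0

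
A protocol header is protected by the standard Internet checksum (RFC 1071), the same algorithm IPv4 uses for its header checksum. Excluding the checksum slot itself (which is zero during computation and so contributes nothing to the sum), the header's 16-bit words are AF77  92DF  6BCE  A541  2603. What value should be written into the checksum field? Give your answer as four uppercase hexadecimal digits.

8695

One's-complement addition (fold any carry out of bit 15 back into bit 0):
  0xAF77 + 0x92DF = 0x14256 → wrap carry → 0x4257
  0x4257 + 0x6BCE = 0x0AE25
  0xAE25 + 0xA541 = 0x15366 → wrap carry → 0x5367
  0x5367 + 0x2603 = 0x0796A
One's-complement sum = 0x796A.
Checksum = ~0x796A & 0xFFFF = 0x8695.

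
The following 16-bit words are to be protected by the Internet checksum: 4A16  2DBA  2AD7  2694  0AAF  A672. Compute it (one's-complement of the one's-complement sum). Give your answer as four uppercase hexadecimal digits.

One's-complement addition (fold any carry out of bit 15 back into bit 0):
  0x4A16 + 0x2DBA = 0x077D0
  0x77D0 + 0x2AD7 = 0x0A2A7
  0xA2A7 + 0x2694 = 0x0C93B
  0xC93B + 0x0AAF = 0x0D3EA
  0xD3EA + 0xA672 = 0x17A5C → wrap carry → 0x7A5D
One's-complement sum = 0x7A5D.
Checksum = ~0x7A5D & 0xFFFF = 0x85A2.

85A2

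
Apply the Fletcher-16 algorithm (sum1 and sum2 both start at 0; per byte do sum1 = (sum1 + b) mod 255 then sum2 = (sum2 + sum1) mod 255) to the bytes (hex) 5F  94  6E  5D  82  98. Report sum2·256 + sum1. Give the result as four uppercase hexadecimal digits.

Running sums (mod 255):
  after byte 0 (5F): sum1=95, sum2=95
  after byte 1 (94): sum1=243, sum2=83
  after byte 2 (6E): sum1=98, sum2=181
  after byte 3 (5D): sum1=191, sum2=117
  after byte 4 (82): sum1=66, sum2=183
  after byte 5 (98): sum1=218, sum2=146
Checksum = sum2·256 + sum1 = 146·256 + 218 = 37594 = 0x92DA.

92DA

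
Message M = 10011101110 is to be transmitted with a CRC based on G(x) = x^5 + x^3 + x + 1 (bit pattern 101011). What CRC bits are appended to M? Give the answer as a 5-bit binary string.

11010

Append 5 zeros: 1001110111000000. Divide by 101011 (XOR where the leading bit is 1):
  pos 0: 100111 XOR 101011 = 001100
  pos 2: 110001 XOR 101011 = 011010
  pos 3: 110101 XOR 101011 = 011110
  pos 4: 111101 XOR 101011 = 010110
  pos 5: 101100 XOR 101011 = 000111
  pos 8: 111000 XOR 101011 = 010011
  pos 9: 100110 XOR 101011 = 001101
Remainder (last 5 bits) = 11010. This is the CRC / FCS.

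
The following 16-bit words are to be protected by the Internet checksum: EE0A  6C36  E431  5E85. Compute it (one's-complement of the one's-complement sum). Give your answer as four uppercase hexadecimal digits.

One's-complement addition (fold any carry out of bit 15 back into bit 0):
  0xEE0A + 0x6C36 = 0x15A40 → wrap carry → 0x5A41
  0x5A41 + 0xE431 = 0x13E72 → wrap carry → 0x3E73
  0x3E73 + 0x5E85 = 0x09CF8
One's-complement sum = 0x9CF8.
Checksum = ~0x9CF8 & 0xFFFF = 0x6307.

6307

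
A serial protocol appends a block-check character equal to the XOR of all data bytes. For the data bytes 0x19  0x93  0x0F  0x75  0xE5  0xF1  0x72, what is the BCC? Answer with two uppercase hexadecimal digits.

96

XOR the bytes together:
  start with 0x19
  0x19 ⊕ 0x93 = 0x8A
  0x8A ⊕ 0x0F = 0x85
  0x85 ⊕ 0x75 = 0xF0
  0xF0 ⊕ 0xE5 = 0x15
  0x15 ⊕ 0xF1 = 0xE4
  0xE4 ⊕ 0x72 = 0x96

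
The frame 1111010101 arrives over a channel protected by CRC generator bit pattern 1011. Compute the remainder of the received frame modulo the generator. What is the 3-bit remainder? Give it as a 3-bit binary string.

001

Modulo-2 division of 1111010101 by 1011:
  pos 0: 1111 XOR 1011 = 0100
  pos 1: 1000 XOR 1011 = 0011
  pos 3: 1110 XOR 1011 = 0101
  pos 4: 1011 XOR 1011 = 0000
Remainder = 001 (nonzero — an error is detected).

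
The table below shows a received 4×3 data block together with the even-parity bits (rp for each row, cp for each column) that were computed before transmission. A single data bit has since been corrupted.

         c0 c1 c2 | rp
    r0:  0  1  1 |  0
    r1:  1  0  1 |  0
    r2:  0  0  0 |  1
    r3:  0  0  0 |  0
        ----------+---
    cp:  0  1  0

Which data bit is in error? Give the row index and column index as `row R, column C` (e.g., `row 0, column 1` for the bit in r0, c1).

Recompute each row's even parity and compare to rp:
  r0: data parity 0, sent rp 0 → ok
  r1: data parity 0, sent rp 0 → ok
  r2: data parity 0, sent rp 1 → mismatch
  r3: data parity 0, sent rp 0 → ok
Recompute each column's even parity and compare to cp:
  c0: data parity 1, sent cp 0 → mismatch
  c1: data parity 1, sent cp 1 → ok
  c2: data parity 0, sent cp 0 → ok
Exactly one row (r2) and one column (c0) fail → the flipped bit is at their intersection.

row 2, column 0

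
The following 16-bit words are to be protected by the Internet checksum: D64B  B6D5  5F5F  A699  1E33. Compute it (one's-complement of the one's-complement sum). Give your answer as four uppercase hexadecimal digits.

One's-complement addition (fold any carry out of bit 15 back into bit 0):
  0xD64B + 0xB6D5 = 0x18D20 → wrap carry → 0x8D21
  0x8D21 + 0x5F5F = 0x0EC80
  0xEC80 + 0xA699 = 0x19319 → wrap carry → 0x931A
  0x931A + 0x1E33 = 0x0B14D
One's-complement sum = 0xB14D.
Checksum = ~0xB14D & 0xFFFF = 0x4EB2.

4EB2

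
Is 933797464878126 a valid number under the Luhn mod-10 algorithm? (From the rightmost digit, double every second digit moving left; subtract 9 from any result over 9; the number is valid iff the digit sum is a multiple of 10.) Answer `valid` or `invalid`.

valid

From the right, keep odd positions and double even positions (subtract 9 from any doubled value over 9):
  doubled (positions 2,4,...): 4 7 7 3 5 5 6 → sum 37
  kept (positions 1,3,...): 6 1 7 4 4 9 3 9 → sum 43
Total = 80.
80 mod 10 = 0, so the number is valid.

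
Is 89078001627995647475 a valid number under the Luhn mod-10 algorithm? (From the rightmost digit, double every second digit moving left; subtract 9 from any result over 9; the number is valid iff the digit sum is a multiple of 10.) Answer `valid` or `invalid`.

valid

From the right, keep odd positions and double even positions (subtract 9 from any doubled value over 9):
  doubled (positions 2,4,...): 5 5 3 9 5 3 0 7 0 7 → sum 44
  kept (positions 1,3,...): 5 4 4 5 9 2 1 0 7 9 → sum 46
Total = 90.
90 mod 10 = 0, so the number is valid.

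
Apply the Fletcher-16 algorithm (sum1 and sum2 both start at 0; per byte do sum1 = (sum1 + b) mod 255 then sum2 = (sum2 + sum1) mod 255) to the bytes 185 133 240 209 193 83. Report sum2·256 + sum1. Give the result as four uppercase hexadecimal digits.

Running sums (mod 255):
  after byte 0 (185): sum1=185, sum2=185
  after byte 1 (133): sum1=63, sum2=248
  after byte 2 (240): sum1=48, sum2=41
  after byte 3 (209): sum1=2, sum2=43
  after byte 4 (193): sum1=195, sum2=238
  after byte 5 (83): sum1=23, sum2=6
Checksum = sum2·256 + sum1 = 6·256 + 23 = 1559 = 0x0617.

0617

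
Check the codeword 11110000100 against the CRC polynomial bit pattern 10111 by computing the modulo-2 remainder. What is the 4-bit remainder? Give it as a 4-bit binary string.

Modulo-2 division of 11110000100 by 10111:
  pos 0: 11110 XOR 10111 = 01001
  pos 1: 10010 XOR 10111 = 00101
  pos 3: 10100 XOR 10111 = 00011
  pos 6: 11100 XOR 10111 = 01011
Remainder = 1011 (nonzero — an error is detected).

1011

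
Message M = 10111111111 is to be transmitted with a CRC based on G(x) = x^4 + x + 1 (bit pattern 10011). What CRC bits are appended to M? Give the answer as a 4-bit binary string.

Append 4 zeros: 101111111110000. Divide by 10011 (XOR where the leading bit is 1):
  pos 0: 10111 XOR 10011 = 00100
  pos 2: 10011 XOR 10011 = 00000
  pos 7: 11110 XOR 10011 = 01101
  pos 8: 11010 XOR 10011 = 01001
  pos 9: 10010 XOR 10011 = 00001
Remainder (last 4 bits) = 0010. This is the CRC / FCS.

0010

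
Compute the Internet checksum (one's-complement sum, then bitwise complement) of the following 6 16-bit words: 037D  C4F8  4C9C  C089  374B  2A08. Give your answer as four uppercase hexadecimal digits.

One's-complement addition (fold any carry out of bit 15 back into bit 0):
  0x037D + 0xC4F8 = 0x0C875
  0xC875 + 0x4C9C = 0x11511 → wrap carry → 0x1512
  0x1512 + 0xC089 = 0x0D59B
  0xD59B + 0x374B = 0x10CE6 → wrap carry → 0x0CE7
  0x0CE7 + 0x2A08 = 0x036EF
One's-complement sum = 0x36EF.
Checksum = ~0x36EF & 0xFFFF = 0xC910.

C910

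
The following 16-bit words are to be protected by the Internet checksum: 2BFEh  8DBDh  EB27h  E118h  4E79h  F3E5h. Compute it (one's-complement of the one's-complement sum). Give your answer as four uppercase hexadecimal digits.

37A4

One's-complement addition (fold any carry out of bit 15 back into bit 0):
  0x2BFE + 0x8DBD = 0x0B9BB
  0xB9BB + 0xEB27 = 0x1A4E2 → wrap carry → 0xA4E3
  0xA4E3 + 0xE118 = 0x185FB → wrap carry → 0x85FC
  0x85FC + 0x4E79 = 0x0D475
  0xD475 + 0xF3E5 = 0x1C85A → wrap carry → 0xC85B
One's-complement sum = 0xC85B.
Checksum = ~0xC85B & 0xFFFF = 0x37A4.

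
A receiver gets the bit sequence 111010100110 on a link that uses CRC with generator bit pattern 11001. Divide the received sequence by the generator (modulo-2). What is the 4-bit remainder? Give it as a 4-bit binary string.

Modulo-2 division of 111010100110 by 11001:
  pos 0: 11101 XOR 11001 = 00100
  pos 2: 10001 XOR 11001 = 01000
  pos 3: 10000 XOR 11001 = 01001
  pos 4: 10010 XOR 11001 = 01011
  pos 5: 10111 XOR 11001 = 01110
  pos 6: 11101 XOR 11001 = 00100
Remainder = 1000 (nonzero — an error is detected).

1000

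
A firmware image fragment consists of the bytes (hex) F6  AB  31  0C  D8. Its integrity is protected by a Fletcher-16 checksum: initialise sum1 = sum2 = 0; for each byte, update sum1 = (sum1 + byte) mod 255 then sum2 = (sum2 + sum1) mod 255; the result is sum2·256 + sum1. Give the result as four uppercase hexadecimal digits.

06B8

Running sums (mod 255):
  after byte 0 (F6): sum1=246, sum2=246
  after byte 1 (AB): sum1=162, sum2=153
  after byte 2 (31): sum1=211, sum2=109
  after byte 3 (0C): sum1=223, sum2=77
  after byte 4 (D8): sum1=184, sum2=6
Checksum = sum2·256 + sum1 = 6·256 + 184 = 1720 = 0x06B8.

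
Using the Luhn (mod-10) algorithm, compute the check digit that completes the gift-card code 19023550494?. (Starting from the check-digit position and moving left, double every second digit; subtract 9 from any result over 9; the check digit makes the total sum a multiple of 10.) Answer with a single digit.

Partial digits right→left: 4 9 4 0 5 5 3 2 0 9 1
Double every second digit counting from the check-digit position (so the 1st, 3rd, 5th, ... of the partial from the right).
  doubled (with −9 where >9): 8 8 1 6 0 2 → sum 25
  kept as-is: 9 0 5 2 9 → sum 25
Total = 25 + 25 = 50.
Check digit = (10 − (50 mod 10)) mod 10 = 0.

0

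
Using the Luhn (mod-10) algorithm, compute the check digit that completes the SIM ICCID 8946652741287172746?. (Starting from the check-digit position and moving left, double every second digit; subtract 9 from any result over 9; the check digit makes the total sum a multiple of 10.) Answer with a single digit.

5

Partial digits right→left: 6 4 7 2 7 1 7 8 2 1 4 7 2 5 6 6 4 9 8
Double every second digit counting from the check-digit position (so the 1st, 3rd, 5th, ... of the partial from the right).
  doubled (with −9 where >9): 3 5 5 5 4 8 4 3 8 7 → sum 52
  kept as-is: 4 2 1 8 1 7 5 6 9 → sum 43
Total = 52 + 43 = 95.
Check digit = (10 − (95 mod 10)) mod 10 = 5.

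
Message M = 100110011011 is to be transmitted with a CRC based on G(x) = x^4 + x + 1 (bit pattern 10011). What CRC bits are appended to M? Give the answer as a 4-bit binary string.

Append 4 zeros: 1001100110110000. Divide by 10011 (XOR where the leading bit is 1):
  pos 0: 10011 XOR 10011 = 00000
  pos 7: 11011 XOR 10011 = 01000
  pos 8: 10000 XOR 10011 = 00011
  pos 11: 11000 XOR 10011 = 01011
Remainder (last 4 bits) = 1011. This is the CRC / FCS.

1011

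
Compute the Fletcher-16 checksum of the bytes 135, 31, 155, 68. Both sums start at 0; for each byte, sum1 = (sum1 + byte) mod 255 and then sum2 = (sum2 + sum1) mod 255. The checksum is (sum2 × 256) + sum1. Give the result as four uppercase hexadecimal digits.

Running sums (mod 255):
  after byte 0 (135): sum1=135, sum2=135
  after byte 1 (31): sum1=166, sum2=46
  after byte 2 (155): sum1=66, sum2=112
  after byte 3 (68): sum1=134, sum2=246
Checksum = sum2·256 + sum1 = 246·256 + 134 = 63110 = 0xF686.

F686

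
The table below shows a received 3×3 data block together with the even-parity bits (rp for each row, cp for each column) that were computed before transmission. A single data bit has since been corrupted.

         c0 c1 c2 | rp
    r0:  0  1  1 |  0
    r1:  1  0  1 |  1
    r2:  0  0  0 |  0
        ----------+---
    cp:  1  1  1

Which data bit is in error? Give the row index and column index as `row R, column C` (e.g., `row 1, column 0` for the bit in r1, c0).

row 1, column 2

Recompute each row's even parity and compare to rp:
  r0: data parity 0, sent rp 0 → ok
  r1: data parity 0, sent rp 1 → mismatch
  r2: data parity 0, sent rp 0 → ok
Recompute each column's even parity and compare to cp:
  c0: data parity 1, sent cp 1 → ok
  c1: data parity 1, sent cp 1 → ok
  c2: data parity 0, sent cp 1 → mismatch
Exactly one row (r1) and one column (c2) fail → the flipped bit is at their intersection.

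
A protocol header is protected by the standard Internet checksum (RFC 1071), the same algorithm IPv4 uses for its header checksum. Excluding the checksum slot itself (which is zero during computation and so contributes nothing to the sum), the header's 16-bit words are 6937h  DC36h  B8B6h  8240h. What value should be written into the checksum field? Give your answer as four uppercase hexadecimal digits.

One's-complement addition (fold any carry out of bit 15 back into bit 0):
  0x6937 + 0xDC36 = 0x1456D → wrap carry → 0x456E
  0x456E + 0xB8B6 = 0x0FE24
  0xFE24 + 0x8240 = 0x18064 → wrap carry → 0x8065
One's-complement sum = 0x8065.
Checksum = ~0x8065 & 0xFFFF = 0x7F9A.

7F9A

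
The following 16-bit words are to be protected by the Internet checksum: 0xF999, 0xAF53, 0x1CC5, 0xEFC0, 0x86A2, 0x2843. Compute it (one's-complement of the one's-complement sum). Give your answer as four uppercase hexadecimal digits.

One's-complement addition (fold any carry out of bit 15 back into bit 0):
  0xF999 + 0xAF53 = 0x1A8EC → wrap carry → 0xA8ED
  0xA8ED + 0x1CC5 = 0x0C5B2
  0xC5B2 + 0xEFC0 = 0x1B572 → wrap carry → 0xB573
  0xB573 + 0x86A2 = 0x13C15 → wrap carry → 0x3C16
  0x3C16 + 0x2843 = 0x06459
One's-complement sum = 0x6459.
Checksum = ~0x6459 & 0xFFFF = 0x9BA6.

9BA6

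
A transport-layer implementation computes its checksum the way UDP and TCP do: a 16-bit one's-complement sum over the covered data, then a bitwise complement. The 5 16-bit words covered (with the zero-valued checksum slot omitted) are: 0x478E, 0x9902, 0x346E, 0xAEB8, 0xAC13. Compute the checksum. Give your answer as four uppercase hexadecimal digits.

9034

One's-complement addition (fold any carry out of bit 15 back into bit 0):
  0x478E + 0x9902 = 0x0E090
  0xE090 + 0x346E = 0x114FE → wrap carry → 0x14FF
  0x14FF + 0xAEB8 = 0x0C3B7
  0xC3B7 + 0xAC13 = 0x16FCA → wrap carry → 0x6FCB
One's-complement sum = 0x6FCB.
Checksum = ~0x6FCB & 0xFFFF = 0x9034.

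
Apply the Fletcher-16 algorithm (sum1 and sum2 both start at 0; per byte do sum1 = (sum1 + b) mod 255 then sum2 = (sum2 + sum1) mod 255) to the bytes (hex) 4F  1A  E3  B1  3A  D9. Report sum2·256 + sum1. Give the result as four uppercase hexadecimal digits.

5113

Running sums (mod 255):
  after byte 0 (4F): sum1=79, sum2=79
  after byte 1 (1A): sum1=105, sum2=184
  after byte 2 (E3): sum1=77, sum2=6
  after byte 3 (B1): sum1=254, sum2=5
  after byte 4 (3A): sum1=57, sum2=62
  after byte 5 (D9): sum1=19, sum2=81
Checksum = sum2·256 + sum1 = 81·256 + 19 = 20755 = 0x5113.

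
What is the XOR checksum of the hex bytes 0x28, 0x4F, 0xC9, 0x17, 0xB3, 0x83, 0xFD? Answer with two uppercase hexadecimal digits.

74

XOR the bytes together:
  start with 0x28
  0x28 ⊕ 0x4F = 0x67
  0x67 ⊕ 0xC9 = 0xAE
  0xAE ⊕ 0x17 = 0xB9
  0xB9 ⊕ 0xB3 = 0x0A
  0x0A ⊕ 0x83 = 0x89
  0x89 ⊕ 0xFD = 0x74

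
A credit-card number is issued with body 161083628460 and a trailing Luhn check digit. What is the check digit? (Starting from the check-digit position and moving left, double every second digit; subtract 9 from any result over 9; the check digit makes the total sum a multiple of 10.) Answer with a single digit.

9

Partial digits right→left: 0 6 4 8 2 6 3 8 0 1 6 1
Double every second digit counting from the check-digit position (so the 1st, 3rd, 5th, ... of the partial from the right).
  doubled (with −9 where >9): 0 8 4 6 0 3 → sum 21
  kept as-is: 6 8 6 8 1 1 → sum 30
Total = 21 + 30 = 51.
Check digit = (10 − (51 mod 10)) mod 10 = 9.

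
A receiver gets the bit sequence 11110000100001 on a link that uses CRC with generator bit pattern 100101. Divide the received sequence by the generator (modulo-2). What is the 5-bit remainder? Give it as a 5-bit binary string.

00000

Modulo-2 division of 11110000100001 by 100101:
  pos 0: 111100 XOR 100101 = 011001
  pos 1: 110010 XOR 100101 = 010111
  pos 2: 101110 XOR 100101 = 001011
  pos 4: 101110 XOR 100101 = 001011
  pos 6: 101100 XOR 100101 = 001001
  pos 8: 100101 XOR 100101 = 000000
Remainder = 00000 (zero — the frame passes the CRC check).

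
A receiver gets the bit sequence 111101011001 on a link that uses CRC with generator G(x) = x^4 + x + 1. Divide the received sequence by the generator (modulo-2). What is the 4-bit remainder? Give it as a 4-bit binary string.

0000

Modulo-2 division of 111101011001 by 10011:
  pos 0: 11110 XOR 10011 = 01101
  pos 1: 11011 XOR 10011 = 01000
  pos 2: 10000 XOR 10011 = 00011
  pos 5: 11110 XOR 10011 = 01101
  pos 6: 11010 XOR 10011 = 01001
  pos 7: 10011 XOR 10011 = 00000
Remainder = 0000 (zero — the frame passes the CRC check).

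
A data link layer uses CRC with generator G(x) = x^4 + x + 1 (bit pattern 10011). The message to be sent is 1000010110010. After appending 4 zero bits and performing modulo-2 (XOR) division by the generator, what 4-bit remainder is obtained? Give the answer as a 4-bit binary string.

Append 4 zeros: 10000101100100000. Divide by 10011 (XOR where the leading bit is 1):
  pos 0: 10000 XOR 10011 = 00011
  pos 3: 11101 XOR 10011 = 01110
  pos 4: 11101 XOR 10011 = 01110
  pos 5: 11100 XOR 10011 = 01111
  pos 6: 11110 XOR 10011 = 01101
  pos 7: 11011 XOR 10011 = 01000
  pos 8: 10000 XOR 10011 = 00011
  pos 11: 11000 XOR 10011 = 01011
  pos 12: 10110 XOR 10011 = 00101
Remainder (last 4 bits) = 0101. This is the CRC / FCS.

0101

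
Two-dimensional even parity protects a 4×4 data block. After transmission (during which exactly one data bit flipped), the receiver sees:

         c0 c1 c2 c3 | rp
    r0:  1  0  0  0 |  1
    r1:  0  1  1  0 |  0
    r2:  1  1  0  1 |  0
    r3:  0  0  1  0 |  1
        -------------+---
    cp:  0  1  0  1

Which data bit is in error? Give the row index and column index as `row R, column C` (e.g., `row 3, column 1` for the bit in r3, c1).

Recompute each row's even parity and compare to rp:
  r0: data parity 1, sent rp 1 → ok
  r1: data parity 0, sent rp 0 → ok
  r2: data parity 1, sent rp 0 → mismatch
  r3: data parity 1, sent rp 1 → ok
Recompute each column's even parity and compare to cp:
  c0: data parity 0, sent cp 0 → ok
  c1: data parity 0, sent cp 1 → mismatch
  c2: data parity 0, sent cp 0 → ok
  c3: data parity 1, sent cp 1 → ok
Exactly one row (r2) and one column (c1) fail → the flipped bit is at their intersection.

row 2, column 1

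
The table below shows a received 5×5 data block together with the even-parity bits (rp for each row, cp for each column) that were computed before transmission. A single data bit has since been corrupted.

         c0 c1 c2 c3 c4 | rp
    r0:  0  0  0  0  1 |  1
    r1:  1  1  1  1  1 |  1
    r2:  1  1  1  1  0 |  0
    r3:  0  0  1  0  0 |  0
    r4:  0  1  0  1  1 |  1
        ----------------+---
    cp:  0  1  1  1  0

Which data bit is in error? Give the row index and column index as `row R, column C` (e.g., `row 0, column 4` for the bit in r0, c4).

row 3, column 4

Recompute each row's even parity and compare to rp:
  r0: data parity 1, sent rp 1 → ok
  r1: data parity 1, sent rp 1 → ok
  r2: data parity 0, sent rp 0 → ok
  r3: data parity 1, sent rp 0 → mismatch
  r4: data parity 1, sent rp 1 → ok
Recompute each column's even parity and compare to cp:
  c0: data parity 0, sent cp 0 → ok
  c1: data parity 1, sent cp 1 → ok
  c2: data parity 1, sent cp 1 → ok
  c3: data parity 1, sent cp 1 → ok
  c4: data parity 1, sent cp 0 → mismatch
Exactly one row (r3) and one column (c4) fail → the flipped bit is at their intersection.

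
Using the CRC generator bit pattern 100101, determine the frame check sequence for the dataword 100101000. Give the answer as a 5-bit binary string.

00000

Append 5 zeros: 10010100000000. Divide by 100101 (XOR where the leading bit is 1):
  pos 0: 100101 XOR 100101 = 000000
Remainder (last 5 bits) = 00000. This is the CRC / FCS.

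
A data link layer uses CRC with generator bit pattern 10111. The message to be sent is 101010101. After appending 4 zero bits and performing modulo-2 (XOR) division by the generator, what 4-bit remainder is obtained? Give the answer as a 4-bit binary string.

Append 4 zeros: 1010101010000. Divide by 10111 (XOR where the leading bit is 1):
  pos 0: 10101 XOR 10111 = 00010
  pos 3: 10010 XOR 10111 = 00101
  pos 5: 10110 XOR 10111 = 00001
Remainder (last 4 bits) = 1000. This is the CRC / FCS.

1000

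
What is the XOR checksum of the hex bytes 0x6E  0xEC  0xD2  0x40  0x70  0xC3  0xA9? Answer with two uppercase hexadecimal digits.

XOR the bytes together:
  start with 0x6E
  0x6E ⊕ 0xEC = 0x82
  0x82 ⊕ 0xD2 = 0x50
  0x50 ⊕ 0x40 = 0x10
  0x10 ⊕ 0x70 = 0x60
  0x60 ⊕ 0xC3 = 0xA3
  0xA3 ⊕ 0xA9 = 0x0A

0A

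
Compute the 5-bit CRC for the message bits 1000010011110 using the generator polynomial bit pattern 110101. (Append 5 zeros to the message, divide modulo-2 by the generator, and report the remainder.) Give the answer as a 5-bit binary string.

00011

Append 5 zeros: 100001001111000000. Divide by 110101 (XOR where the leading bit is 1):
  pos 0: 100001 XOR 110101 = 010100
  pos 1: 101000 XOR 110101 = 011101
  pos 2: 111010 XOR 110101 = 001111
  pos 4: 111111 XOR 110101 = 001010
  pos 6: 101011 XOR 110101 = 011110
  pos 7: 111100 XOR 110101 = 001001
  pos 9: 100100 XOR 110101 = 010001
  pos 10: 100010 XOR 110101 = 010111
  pos 11: 101110 XOR 110101 = 011011
  pos 12: 110110 XOR 110101 = 000011
Remainder (last 5 bits) = 00011. This is the CRC / FCS.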